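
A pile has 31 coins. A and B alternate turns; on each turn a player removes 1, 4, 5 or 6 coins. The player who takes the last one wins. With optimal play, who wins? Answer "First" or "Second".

i:   0  1  2  3  4  5  6  7  8  9 10 11 12 13 14 15 16 17 18 19 20 21 22 23 24 25 26 27 28 29 30 31
     L  W  L  W  W  W  W  W  W  L  W  L  W  W  W  W  W  W  L  W  L  W  W  W  W  W  W  L  W  L  W  W
Position 31 is W, so the first player wins.

First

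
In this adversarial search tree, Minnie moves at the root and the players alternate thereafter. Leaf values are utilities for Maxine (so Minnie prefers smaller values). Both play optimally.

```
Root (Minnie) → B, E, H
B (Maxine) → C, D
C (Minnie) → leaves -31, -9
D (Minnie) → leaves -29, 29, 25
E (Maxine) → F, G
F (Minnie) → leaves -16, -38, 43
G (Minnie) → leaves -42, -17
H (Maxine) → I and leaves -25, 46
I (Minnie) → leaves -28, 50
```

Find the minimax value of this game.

C (Minnie): min(-31, -9) = -31
D (Minnie): min(-29, 29, 25) = -29
B (Maxine): max(-31, -29) = -29
F (Minnie): min(-16, -38, 43) = -38
G (Minnie): min(-42, -17) = -42
E (Maxine): max(-38, -42) = -38
I (Minnie): min(-28, 50) = -28
H (Maxine): max(-28, -25, 46) = 46
Root (Minnie): min(-29, -38, 46) = -38

-38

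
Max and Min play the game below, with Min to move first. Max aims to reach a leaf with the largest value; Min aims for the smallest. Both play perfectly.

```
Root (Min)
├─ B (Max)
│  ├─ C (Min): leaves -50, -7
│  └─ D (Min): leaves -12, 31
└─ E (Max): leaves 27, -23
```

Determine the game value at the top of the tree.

-12

C (Min): min(-50, -7) = -50
D (Min): min(-12, 31) = -12
B (Max): max(-50, -12) = -12
E (Max): max(27, -23) = 27
Root (Min): min(-12, 27) = -12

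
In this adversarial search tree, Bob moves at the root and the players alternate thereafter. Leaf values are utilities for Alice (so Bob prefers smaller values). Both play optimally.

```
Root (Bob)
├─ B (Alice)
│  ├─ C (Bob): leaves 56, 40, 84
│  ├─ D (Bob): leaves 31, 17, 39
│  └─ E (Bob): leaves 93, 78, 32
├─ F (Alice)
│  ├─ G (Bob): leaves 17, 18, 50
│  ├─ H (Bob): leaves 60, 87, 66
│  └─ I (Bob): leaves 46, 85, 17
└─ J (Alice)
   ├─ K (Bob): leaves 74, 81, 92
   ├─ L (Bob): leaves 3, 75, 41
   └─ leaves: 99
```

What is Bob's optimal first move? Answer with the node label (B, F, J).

B

C (Bob): min(56, 40, 84) = 40
D (Bob): min(31, 17, 39) = 17
E (Bob): min(93, 78, 32) = 32
B (Alice): max(40, 17, 32) = 40
G (Bob): min(17, 18, 50) = 17
H (Bob): min(60, 87, 66) = 60
I (Bob): min(46, 85, 17) = 17
F (Alice): max(17, 60, 17) = 60
K (Bob): min(74, 81, 92) = 74
L (Bob): min(3, 75, 41) = 3
J (Alice): max(74, 3, 99) = 99
Root (Bob): min(40, 60, 99) = 40
Bob picks the child with the lowest value: B (value 40).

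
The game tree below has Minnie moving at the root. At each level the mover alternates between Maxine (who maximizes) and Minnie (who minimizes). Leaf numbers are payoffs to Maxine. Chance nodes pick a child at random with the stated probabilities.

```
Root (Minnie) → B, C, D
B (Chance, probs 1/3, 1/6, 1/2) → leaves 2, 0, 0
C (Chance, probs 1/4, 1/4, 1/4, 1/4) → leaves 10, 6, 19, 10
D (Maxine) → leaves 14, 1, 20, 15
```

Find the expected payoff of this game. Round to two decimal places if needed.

0.67

B (Chance): 1/3·2 + 1/6·0 + 1/2·0 = 0.67
C (Chance): 1/4·10 + 1/4·6 + 1/4·19 + 1/4·10 = 11.25
D (Maxine): max(14, 1, 20, 15) = 20
Root (Minnie): min(0.67, 11.25, 20) = 0.67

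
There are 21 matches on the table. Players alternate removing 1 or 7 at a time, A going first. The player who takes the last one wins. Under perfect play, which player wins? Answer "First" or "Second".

W/L table (W = player to move can force a win):
i:   0  1  2  3  4  5  6  7  8  9 10 11 12 13 14 15 16 17 18 19 20 21
     L  W  L  W  L  W  L  W  L  W  L  W  L  W  L  W  L  W  L  W  L  W
Position 21 is W, so the first player wins.

First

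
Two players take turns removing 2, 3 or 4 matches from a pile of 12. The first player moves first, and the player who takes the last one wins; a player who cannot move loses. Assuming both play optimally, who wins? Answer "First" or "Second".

Second

W/L table (W = player to move can force a win):
i:   0  1  2  3  4  5  6  7  8  9 10 11 12
     L  L  W  W  W  W  L  L  W  W  W  W  L
Position 12 is L, so the second player wins.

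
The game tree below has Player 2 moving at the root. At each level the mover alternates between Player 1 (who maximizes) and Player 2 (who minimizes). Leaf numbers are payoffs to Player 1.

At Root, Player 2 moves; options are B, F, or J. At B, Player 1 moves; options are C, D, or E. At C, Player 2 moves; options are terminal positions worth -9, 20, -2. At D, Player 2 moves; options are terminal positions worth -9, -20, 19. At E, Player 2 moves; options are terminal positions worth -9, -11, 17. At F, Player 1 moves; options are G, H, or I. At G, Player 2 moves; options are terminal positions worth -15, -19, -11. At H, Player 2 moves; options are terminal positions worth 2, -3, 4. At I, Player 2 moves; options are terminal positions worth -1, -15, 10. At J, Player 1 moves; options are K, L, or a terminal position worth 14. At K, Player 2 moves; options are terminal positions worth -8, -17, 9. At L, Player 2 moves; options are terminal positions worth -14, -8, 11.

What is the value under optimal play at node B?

C: min(-9, 20, -2) = -9
D: min(-9, -20, 19) = -20
E: min(-9, -11, 17) = -11
B: max(-9, -20, -11) = -9

-9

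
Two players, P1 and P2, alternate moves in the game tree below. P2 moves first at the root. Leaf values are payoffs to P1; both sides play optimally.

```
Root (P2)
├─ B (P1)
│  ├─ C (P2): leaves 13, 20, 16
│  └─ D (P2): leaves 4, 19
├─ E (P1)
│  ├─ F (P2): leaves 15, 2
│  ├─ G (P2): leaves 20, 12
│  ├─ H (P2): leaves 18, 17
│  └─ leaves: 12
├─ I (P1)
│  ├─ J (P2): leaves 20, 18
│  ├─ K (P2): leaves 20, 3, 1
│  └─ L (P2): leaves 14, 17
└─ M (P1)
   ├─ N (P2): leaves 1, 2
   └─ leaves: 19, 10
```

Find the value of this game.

13

C (P2): min(13, 20, 16) = 13
D (P2): min(4, 19) = 4
B (P1): max(13, 4) = 13
F (P2): min(15, 2) = 2
G (P2): min(20, 12) = 12
H (P2): min(18, 17) = 17
E (P1): max(2, 12, 17, 12) = 17
J (P2): min(20, 18) = 18
K (P2): min(20, 3, 1) = 1
L (P2): min(14, 17) = 14
I (P1): max(18, 1, 14) = 18
N (P2): min(1, 2) = 1
M (P1): max(1, 19, 10) = 19
Root (P2): min(13, 17, 18, 19) = 13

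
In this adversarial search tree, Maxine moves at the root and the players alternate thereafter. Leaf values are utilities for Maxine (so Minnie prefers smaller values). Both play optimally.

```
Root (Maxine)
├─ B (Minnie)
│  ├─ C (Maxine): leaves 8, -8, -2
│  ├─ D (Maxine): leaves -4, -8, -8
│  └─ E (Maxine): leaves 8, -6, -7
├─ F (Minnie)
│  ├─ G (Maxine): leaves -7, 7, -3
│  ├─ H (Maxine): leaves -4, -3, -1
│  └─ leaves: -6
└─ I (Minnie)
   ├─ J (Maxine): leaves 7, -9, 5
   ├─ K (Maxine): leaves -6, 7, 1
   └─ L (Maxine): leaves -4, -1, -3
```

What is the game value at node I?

-1

J: max(7, -9, 5) = 7
K: max(-6, 7, 1) = 7
L: max(-4, -1, -3) = -1
I: min(7, 7, -1) = -1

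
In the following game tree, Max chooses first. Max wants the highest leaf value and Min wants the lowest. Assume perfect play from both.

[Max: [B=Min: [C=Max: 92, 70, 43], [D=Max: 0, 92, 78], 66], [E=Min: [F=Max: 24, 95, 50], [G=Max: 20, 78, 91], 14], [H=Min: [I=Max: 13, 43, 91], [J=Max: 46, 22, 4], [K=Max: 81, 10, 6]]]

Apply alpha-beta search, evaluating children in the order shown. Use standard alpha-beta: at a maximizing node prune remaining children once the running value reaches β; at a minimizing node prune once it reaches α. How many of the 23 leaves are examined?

19

C [α=-∞,β=+∞]: v=92
D [α=-∞,β=92]: v=92 after child 2 ≥ β → β-cutoff, skip 1
B [α=-∞,β=+∞]: v=66
F [α=66,β=+∞]: v=95
G [α=66,β=95]: v=91
E [α=66,β=+∞]: v=14
I [α=66,β=+∞]: v=91
J [α=66,β=91]: v=46
H [α=66,β=+∞]: v=46 after child 2 ≤ α → α-cutoff, skip 1
Root [α=-∞,β=+∞]: v=66
Leaves evaluated: 19 of 23.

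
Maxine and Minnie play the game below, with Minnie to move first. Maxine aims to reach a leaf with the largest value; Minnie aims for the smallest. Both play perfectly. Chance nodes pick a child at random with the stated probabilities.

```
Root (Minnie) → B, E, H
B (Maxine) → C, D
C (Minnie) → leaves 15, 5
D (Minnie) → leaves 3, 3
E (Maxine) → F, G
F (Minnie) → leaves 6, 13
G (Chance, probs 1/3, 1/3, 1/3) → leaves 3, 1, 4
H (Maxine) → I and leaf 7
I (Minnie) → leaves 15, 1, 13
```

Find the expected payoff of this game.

C (Minnie): min(15, 5) = 5
D (Minnie): min(3, 3) = 3
B (Maxine): max(5, 3) = 5
F (Minnie): min(6, 13) = 6
G (Chance): 1/3·3 + 1/3·1 + 1/3·4 = 2.67
E (Maxine): max(6, 2.67) = 6
I (Minnie): min(15, 1, 13) = 1
H (Maxine): max(1, 7) = 7
Root (Minnie): min(5, 6, 7) = 5

5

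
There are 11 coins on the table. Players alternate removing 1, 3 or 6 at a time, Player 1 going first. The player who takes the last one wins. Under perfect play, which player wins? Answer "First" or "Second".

Mark each pile size as W (mover wins) or L (mover loses):
i:   0  1  2  3  4  5  6  7  8  9 10 11
     L  W  L  W  L  W  W  W  W  L  W  L
Position 11 is L, so the second player wins.

Second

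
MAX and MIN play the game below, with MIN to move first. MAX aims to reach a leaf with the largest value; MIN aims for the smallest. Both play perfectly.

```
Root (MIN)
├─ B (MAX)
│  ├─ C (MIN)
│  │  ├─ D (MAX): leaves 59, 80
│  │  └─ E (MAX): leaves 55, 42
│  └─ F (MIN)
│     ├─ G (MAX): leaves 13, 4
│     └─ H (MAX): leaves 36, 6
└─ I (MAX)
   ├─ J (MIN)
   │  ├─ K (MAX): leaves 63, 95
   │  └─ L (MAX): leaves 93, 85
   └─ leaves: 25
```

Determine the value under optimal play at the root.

D (MAX): max(59, 80) = 80
E (MAX): max(55, 42) = 55
C (MIN): min(80, 55) = 55
G (MAX): max(13, 4) = 13
H (MAX): max(36, 6) = 36
F (MIN): min(13, 36) = 13
B (MAX): max(55, 13) = 55
K (MAX): max(63, 95) = 95
L (MAX): max(93, 85) = 93
J (MIN): min(95, 93) = 93
I (MAX): max(93, 25) = 93
Root (MIN): min(55, 93) = 55

55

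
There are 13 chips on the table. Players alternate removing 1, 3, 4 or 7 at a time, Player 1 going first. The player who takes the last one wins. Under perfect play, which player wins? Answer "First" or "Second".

Positions where the player to move wins (W) vs loses (L):
i:   0  1  2  3  4  5  6  7  8  9 10 11 12 13
     L  W  L  W  W  W  W  W  L  W  L  W  W  W
Position 13 is W, so the first player wins.

First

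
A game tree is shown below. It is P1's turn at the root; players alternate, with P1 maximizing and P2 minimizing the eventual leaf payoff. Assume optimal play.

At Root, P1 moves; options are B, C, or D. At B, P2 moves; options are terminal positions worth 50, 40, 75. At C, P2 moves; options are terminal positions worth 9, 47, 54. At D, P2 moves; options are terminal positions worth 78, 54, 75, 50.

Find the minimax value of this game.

50

B (P2): min(50, 40, 75) = 40
C (P2): min(9, 47, 54) = 9
D (P2): min(78, 54, 75, 50) = 50
Root (P1): max(40, 9, 50) = 50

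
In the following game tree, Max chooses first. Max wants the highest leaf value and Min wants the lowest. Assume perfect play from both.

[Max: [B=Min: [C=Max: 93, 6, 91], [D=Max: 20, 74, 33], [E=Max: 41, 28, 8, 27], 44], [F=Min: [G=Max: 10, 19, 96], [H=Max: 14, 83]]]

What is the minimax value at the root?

C (Max): max(93, 6, 91) = 93
D (Max): max(20, 74, 33) = 74
E (Max): max(41, 28, 8, 27) = 41
B (Min): min(93, 74, 41, 44) = 41
G (Max): max(10, 19, 96) = 96
H (Max): max(14, 83) = 83
F (Min): min(96, 83) = 83
Root (Max): max(41, 83) = 83

83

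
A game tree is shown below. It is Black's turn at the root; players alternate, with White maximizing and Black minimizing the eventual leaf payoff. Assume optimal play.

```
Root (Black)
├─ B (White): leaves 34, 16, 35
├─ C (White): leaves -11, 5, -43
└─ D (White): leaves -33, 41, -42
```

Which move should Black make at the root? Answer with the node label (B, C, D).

B (White): max(34, 16, 35) = 35
C (White): max(-11, 5, -43) = 5
D (White): max(-33, 41, -42) = 41
Root (Black): min(35, 5, 41) = 5
Black picks the child with the lowest value: C (value 5).

C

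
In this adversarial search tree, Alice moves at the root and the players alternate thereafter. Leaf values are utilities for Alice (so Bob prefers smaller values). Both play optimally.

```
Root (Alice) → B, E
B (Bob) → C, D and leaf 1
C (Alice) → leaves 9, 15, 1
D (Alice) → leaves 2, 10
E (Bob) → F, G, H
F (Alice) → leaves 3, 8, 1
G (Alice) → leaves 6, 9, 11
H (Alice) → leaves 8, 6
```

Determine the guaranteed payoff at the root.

8

C (Alice): max(9, 15, 1) = 15
D (Alice): max(2, 10) = 10
B (Bob): min(15, 10, 1) = 1
F (Alice): max(3, 8, 1) = 8
G (Alice): max(6, 9, 11) = 11
H (Alice): max(8, 6) = 8
E (Bob): min(8, 11, 8) = 8
Root (Alice): max(1, 8) = 8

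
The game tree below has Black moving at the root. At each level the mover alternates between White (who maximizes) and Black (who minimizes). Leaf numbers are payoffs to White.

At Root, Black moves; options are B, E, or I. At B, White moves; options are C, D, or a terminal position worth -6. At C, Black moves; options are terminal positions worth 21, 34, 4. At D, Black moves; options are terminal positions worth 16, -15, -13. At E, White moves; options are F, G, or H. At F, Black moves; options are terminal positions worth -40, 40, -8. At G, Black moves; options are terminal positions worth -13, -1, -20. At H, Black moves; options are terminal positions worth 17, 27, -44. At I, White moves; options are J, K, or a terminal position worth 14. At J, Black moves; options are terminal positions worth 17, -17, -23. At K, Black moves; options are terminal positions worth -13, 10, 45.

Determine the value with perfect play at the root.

-20

C (Black): min(21, 34, 4) = 4
D (Black): min(16, -15, -13) = -15
B (White): max(4, -15, -6) = 4
F (Black): min(-40, 40, -8) = -40
G (Black): min(-13, -1, -20) = -20
H (Black): min(17, 27, -44) = -44
E (White): max(-40, -20, -44) = -20
J (Black): min(17, -17, -23) = -23
K (Black): min(-13, 10, 45) = -13
I (White): max(-23, -13, 14) = 14
Root (Black): min(4, -20, 14) = -20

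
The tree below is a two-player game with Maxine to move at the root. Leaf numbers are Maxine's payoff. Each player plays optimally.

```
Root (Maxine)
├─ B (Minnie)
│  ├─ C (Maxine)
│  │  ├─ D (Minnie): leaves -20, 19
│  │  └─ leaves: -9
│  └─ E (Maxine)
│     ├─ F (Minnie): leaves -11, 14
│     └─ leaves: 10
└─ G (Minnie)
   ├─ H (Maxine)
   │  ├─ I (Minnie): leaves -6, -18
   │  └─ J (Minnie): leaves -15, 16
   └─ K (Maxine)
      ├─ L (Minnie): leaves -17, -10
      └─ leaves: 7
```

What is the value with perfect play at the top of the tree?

-9

D (Minnie): min(-20, 19) = -20
C (Maxine): max(-20, -9) = -9
F (Minnie): min(-11, 14) = -11
E (Maxine): max(-11, 10) = 10
B (Minnie): min(-9, 10) = -9
I (Minnie): min(-6, -18) = -18
J (Minnie): min(-15, 16) = -15
H (Maxine): max(-18, -15) = -15
L (Minnie): min(-17, -10) = -17
K (Maxine): max(-17, 7) = 7
G (Minnie): min(-15, 7) = -15
Root (Maxine): max(-9, -15) = -9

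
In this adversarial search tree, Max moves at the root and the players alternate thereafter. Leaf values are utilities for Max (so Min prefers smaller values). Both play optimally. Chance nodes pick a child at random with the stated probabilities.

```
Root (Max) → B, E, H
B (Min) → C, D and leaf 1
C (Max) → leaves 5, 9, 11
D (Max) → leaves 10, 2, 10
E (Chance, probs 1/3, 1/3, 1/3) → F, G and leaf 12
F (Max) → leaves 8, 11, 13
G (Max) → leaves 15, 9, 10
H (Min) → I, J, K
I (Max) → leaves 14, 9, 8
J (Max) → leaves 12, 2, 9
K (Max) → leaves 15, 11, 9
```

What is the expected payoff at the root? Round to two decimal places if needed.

C (Max): max(5, 9, 11) = 11
D (Max): max(10, 2, 10) = 10
B (Min): min(11, 10, 1) = 1
F (Max): max(8, 11, 13) = 13
G (Max): max(15, 9, 10) = 15
E (Chance): 1/3·13 + 1/3·15 + 1/3·12 = 13.33
I (Max): max(14, 9, 8) = 14
J (Max): max(12, 2, 9) = 12
K (Max): max(15, 11, 9) = 15
H (Min): min(14, 12, 15) = 12
Root (Max): max(1, 13.33, 12) = 13.33

13.33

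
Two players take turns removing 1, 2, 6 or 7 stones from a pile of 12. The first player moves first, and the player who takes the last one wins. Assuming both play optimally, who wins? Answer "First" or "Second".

W/L table (W = player to move can force a win):
i:   0  1  2  3  4  5  6  7  8  9 10 11 12
     L  W  W  L  W  W  W  W  L  W  W  L  W
Position 12 is W, so the first player wins.

First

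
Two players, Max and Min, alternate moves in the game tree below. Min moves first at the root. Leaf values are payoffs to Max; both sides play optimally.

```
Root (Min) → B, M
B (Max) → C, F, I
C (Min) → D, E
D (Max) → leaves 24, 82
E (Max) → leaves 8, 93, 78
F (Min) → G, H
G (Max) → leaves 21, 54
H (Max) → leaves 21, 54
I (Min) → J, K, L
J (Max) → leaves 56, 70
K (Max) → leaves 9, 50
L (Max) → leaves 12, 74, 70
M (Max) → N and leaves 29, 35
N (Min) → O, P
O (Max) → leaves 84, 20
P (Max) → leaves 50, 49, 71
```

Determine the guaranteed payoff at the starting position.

D (Max): max(24, 82) = 82
E (Max): max(8, 93, 78) = 93
C (Min): min(82, 93) = 82
G (Max): max(21, 54) = 54
H (Max): max(21, 54) = 54
F (Min): min(54, 54) = 54
J (Max): max(56, 70) = 70
K (Max): max(9, 50) = 50
L (Max): max(12, 74, 70) = 74
I (Min): min(70, 50, 74) = 50
B (Max): max(82, 54, 50) = 82
O (Max): max(84, 20) = 84
P (Max): max(50, 49, 71) = 71
N (Min): min(84, 71) = 71
M (Max): max(71, 29, 35) = 71
Root (Min): min(82, 71) = 71

71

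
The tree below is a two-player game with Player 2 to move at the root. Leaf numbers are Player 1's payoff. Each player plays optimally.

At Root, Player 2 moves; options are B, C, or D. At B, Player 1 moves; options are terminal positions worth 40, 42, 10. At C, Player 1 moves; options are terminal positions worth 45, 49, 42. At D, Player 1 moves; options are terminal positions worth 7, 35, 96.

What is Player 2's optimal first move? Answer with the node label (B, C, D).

B (Player 1): max(40, 42, 10) = 42
C (Player 1): max(45, 49, 42) = 49
D (Player 1): max(7, 35, 96) = 96
Root (Player 2): min(42, 49, 96) = 42
Player 2 picks the child with the lowest value: B (value 42).

B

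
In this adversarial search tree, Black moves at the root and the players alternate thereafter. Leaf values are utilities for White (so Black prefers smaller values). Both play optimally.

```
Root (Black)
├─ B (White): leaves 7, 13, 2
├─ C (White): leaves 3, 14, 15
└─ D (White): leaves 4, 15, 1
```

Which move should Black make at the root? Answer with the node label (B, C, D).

B

B (White): max(7, 13, 2) = 13
C (White): max(3, 14, 15) = 15
D (White): max(4, 15, 1) = 15
Root (Black): min(13, 15, 15) = 13
Black picks the child with the lowest value: B (value 13).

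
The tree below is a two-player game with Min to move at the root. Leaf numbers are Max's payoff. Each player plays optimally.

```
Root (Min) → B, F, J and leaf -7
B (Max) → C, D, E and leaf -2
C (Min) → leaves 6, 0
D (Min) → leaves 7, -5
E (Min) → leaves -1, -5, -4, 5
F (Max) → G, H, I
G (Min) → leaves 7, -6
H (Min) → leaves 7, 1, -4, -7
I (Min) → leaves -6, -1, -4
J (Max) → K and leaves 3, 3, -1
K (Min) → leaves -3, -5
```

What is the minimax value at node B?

0

C: min(6, 0) = 0
D: min(7, -5) = -5
E: min(-1, -5, -4, 5) = -5
B: max(0, -5, -5, -2) = 0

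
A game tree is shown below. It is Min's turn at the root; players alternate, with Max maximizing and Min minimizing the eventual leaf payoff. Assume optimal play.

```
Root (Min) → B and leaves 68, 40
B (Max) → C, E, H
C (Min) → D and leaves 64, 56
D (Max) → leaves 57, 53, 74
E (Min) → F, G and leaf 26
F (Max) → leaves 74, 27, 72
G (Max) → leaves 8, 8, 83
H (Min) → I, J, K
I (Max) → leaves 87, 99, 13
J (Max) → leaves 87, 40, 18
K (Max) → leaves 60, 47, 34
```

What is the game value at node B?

D: max(57, 53, 74) = 74
C: min(74, 64, 56) = 56
F: max(74, 27, 72) = 74
G: max(8, 8, 83) = 83
E: min(74, 83, 26) = 26
I: max(87, 99, 13) = 99
J: max(87, 40, 18) = 87
K: max(60, 47, 34) = 60
H: min(99, 87, 60) = 60
B: max(56, 26, 60) = 60

60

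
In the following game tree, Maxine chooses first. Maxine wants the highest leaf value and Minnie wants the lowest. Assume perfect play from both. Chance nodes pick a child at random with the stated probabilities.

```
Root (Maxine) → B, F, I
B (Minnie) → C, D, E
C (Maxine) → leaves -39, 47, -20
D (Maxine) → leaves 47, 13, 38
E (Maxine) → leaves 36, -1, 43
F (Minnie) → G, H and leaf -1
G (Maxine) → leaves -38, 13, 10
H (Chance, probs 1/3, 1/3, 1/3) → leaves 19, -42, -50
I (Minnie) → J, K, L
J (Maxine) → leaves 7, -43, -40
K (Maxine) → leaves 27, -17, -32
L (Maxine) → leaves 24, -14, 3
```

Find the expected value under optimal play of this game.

43

C (Maxine): max(-39, 47, -20) = 47
D (Maxine): max(47, 13, 38) = 47
E (Maxine): max(36, -1, 43) = 43
B (Minnie): min(47, 47, 43) = 43
G (Maxine): max(-38, 13, 10) = 13
H (Chance): 1/3·19 + 1/3·-42 + 1/3·-50 = -24.33
F (Minnie): min(13, -24.33, -1) = -24.33
J (Maxine): max(7, -43, -40) = 7
K (Maxine): max(27, -17, -32) = 27
L (Maxine): max(24, -14, 3) = 24
I (Minnie): min(7, 27, 24) = 7
Root (Maxine): max(43, -24.33, 7) = 43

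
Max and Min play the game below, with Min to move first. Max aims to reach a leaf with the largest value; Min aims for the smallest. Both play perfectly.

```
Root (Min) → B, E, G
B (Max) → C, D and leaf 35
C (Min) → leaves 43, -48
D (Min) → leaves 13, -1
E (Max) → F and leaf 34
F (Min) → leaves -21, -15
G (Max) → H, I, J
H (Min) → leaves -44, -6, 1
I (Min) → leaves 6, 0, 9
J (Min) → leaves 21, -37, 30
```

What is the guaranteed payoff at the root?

0

C (Min): min(43, -48) = -48
D (Min): min(13, -1) = -1
B (Max): max(-48, -1, 35) = 35
F (Min): min(-21, -15) = -21
E (Max): max(-21, 34) = 34
H (Min): min(-44, -6, 1) = -44
I (Min): min(6, 0, 9) = 0
J (Min): min(21, -37, 30) = -37
G (Max): max(-44, 0, -37) = 0
Root (Min): min(35, 34, 0) = 0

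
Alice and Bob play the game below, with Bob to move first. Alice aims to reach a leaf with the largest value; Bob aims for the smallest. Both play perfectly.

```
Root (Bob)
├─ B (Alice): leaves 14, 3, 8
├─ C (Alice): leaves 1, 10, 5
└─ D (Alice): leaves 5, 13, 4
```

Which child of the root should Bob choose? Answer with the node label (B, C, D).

B (Alice): max(14, 3, 8) = 14
C (Alice): max(1, 10, 5) = 10
D (Alice): max(5, 13, 4) = 13
Root (Bob): min(14, 10, 13) = 10
Bob picks the child with the lowest value: C (value 10).

C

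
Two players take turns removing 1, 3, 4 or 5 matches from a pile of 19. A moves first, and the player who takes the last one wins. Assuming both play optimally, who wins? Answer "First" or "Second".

Positions where the player to move wins (W) vs loses (L):
i:   0  1  2  3  4  5  6  7  8  9 10 11 12 13 14 15 16 17 18 19
     L  W  L  W  W  W  W  W  L  W  L  W  W  W  W  W  L  W  L  W
Position 19 is W, so the first player wins.

First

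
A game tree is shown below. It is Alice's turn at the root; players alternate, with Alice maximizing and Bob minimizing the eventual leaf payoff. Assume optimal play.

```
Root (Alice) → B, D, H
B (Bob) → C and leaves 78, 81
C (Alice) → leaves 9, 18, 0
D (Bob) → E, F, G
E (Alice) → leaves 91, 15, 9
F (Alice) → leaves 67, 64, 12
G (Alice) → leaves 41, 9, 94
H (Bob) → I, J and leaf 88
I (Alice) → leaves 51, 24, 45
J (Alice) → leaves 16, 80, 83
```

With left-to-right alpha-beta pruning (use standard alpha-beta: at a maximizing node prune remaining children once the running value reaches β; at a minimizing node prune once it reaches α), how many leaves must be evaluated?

C [α=-∞,β=+∞]: v=18
B [α=-∞,β=+∞]: v=18
E [α=18,β=+∞]: v=91
F [α=18,β=91]: v=67
G [α=18,β=67]: v=94
D [α=18,β=+∞]: v=67
I [α=67,β=+∞]: v=51
H [α=67,β=+∞]: v=51 after child 1 ≤ α → α-cutoff, skip 2
Root [α=-∞,β=+∞]: v=67
Leaves evaluated: 17 of 21.

17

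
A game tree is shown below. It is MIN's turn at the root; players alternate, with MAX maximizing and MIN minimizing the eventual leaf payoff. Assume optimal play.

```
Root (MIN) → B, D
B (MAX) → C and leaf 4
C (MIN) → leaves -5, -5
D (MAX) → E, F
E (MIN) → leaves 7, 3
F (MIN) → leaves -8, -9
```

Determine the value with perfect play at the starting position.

C (MIN): min(-5, -5) = -5
B (MAX): max(-5, 4) = 4
E (MIN): min(7, 3) = 3
F (MIN): min(-8, -9) = -9
D (MAX): max(3, -9) = 3
Root (MIN): min(4, 3) = 3

3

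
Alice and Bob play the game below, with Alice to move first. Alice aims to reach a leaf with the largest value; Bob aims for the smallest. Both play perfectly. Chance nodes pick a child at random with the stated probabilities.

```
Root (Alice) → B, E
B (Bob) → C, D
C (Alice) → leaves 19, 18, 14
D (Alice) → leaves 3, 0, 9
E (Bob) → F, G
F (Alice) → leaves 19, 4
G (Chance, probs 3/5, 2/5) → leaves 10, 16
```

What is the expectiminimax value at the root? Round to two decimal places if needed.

12.4

C (Alice): max(19, 18, 14) = 19
D (Alice): max(3, 0, 9) = 9
B (Bob): min(19, 9) = 9
F (Alice): max(19, 4) = 19
G (Chance): 3/5·10 + 2/5·16 = 12.4
E (Bob): min(19, 12.4) = 12.4
Root (Alice): max(9, 12.4) = 12.4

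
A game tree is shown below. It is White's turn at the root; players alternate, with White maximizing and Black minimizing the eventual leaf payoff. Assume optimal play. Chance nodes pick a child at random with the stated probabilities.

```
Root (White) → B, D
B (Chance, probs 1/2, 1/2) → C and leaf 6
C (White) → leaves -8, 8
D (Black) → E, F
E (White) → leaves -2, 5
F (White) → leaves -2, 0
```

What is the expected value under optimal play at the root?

7

C (White): max(-8, 8) = 8
B (Chance): 1/2·8 + 1/2·6 = 7
E (White): max(-2, 5) = 5
F (White): max(-2, 0) = 0
D (Black): min(5, 0) = 0
Root (White): max(7, 0) = 7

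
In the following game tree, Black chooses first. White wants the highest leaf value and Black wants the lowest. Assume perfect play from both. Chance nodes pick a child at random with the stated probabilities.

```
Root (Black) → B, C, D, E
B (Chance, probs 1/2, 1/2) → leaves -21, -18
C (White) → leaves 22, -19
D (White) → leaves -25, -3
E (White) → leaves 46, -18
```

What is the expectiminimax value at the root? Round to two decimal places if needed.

-19.5

B (Chance): 1/2·-21 + 1/2·-18 = -19.5
C (White): max(22, -19) = 22
D (White): max(-25, -3) = -3
E (White): max(46, -18) = 46
Root (Black): min(-19.5, 22, -3, 46) = -19.5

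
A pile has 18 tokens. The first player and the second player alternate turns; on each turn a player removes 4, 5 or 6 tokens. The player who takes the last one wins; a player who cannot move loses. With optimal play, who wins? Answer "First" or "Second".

Compute winning (W) and losing (L) positions by backward induction:
i:   0  1  2  3  4  5  6  7  8  9 10 11 12 13 14 15 16 17 18
     L  L  L  L  W  W  W  W  W  W  L  L  L  L  W  W  W  W  W
Position 18 is W, so the first player wins.

First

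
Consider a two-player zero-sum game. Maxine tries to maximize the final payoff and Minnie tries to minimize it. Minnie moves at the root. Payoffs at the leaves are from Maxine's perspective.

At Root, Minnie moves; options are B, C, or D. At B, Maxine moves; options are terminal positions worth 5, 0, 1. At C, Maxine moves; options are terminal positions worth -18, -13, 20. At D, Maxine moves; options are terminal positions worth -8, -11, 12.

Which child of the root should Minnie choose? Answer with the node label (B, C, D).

B

B (Maxine): max(5, 0, 1) = 5
C (Maxine): max(-18, -13, 20) = 20
D (Maxine): max(-8, -11, 12) = 12
Root (Minnie): min(5, 20, 12) = 5
Minnie picks the child with the lowest value: B (value 5).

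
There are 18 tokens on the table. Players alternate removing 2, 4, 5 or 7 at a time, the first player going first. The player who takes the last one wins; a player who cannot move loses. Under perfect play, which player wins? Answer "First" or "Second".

Second

i:   0  1  2  3  4  5  6  7  8  9 10 11 12 13 14 15 16 17 18
     L  L  W  W  W  W  W  W  W  L  L  W  W  W  W  W  W  W  L
Position 18 is L, so the second player wins.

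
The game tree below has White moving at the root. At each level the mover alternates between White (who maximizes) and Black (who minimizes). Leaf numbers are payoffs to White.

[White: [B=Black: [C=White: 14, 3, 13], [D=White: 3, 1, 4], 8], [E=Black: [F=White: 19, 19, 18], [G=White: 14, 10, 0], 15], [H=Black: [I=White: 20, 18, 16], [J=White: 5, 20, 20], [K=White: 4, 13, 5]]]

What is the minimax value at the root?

14

C (White): max(14, 3, 13) = 14
D (White): max(3, 1, 4) = 4
B (Black): min(14, 4, 8) = 4
F (White): max(19, 19, 18) = 19
G (White): max(14, 10, 0) = 14
E (Black): min(19, 14, 15) = 14
I (White): max(20, 18, 16) = 20
J (White): max(5, 20, 20) = 20
K (White): max(4, 13, 5) = 13
H (Black): min(20, 20, 13) = 13
Root (White): max(4, 14, 13) = 14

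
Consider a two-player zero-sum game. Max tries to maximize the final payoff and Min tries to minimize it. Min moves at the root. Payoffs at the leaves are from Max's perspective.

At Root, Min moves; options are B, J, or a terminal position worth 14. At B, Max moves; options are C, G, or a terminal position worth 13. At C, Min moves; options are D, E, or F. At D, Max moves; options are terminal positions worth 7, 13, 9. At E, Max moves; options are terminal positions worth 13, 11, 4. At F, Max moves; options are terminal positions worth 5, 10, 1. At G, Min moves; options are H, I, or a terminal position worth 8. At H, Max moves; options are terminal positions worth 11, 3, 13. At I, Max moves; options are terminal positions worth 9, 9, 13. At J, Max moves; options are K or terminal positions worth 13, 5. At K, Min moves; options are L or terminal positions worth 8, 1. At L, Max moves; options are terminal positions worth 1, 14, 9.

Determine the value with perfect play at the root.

13

D (Max): max(7, 13, 9) = 13
E (Max): max(13, 11, 4) = 13
F (Max): max(5, 10, 1) = 10
C (Min): min(13, 13, 10) = 10
H (Max): max(11, 3, 13) = 13
I (Max): max(9, 9, 13) = 13
G (Min): min(13, 13, 8) = 8
B (Max): max(10, 8, 13) = 13
L (Max): max(1, 14, 9) = 14
K (Min): min(14, 8, 1) = 1
J (Max): max(1, 13, 5) = 13
Root (Min): min(13, 13, 14) = 13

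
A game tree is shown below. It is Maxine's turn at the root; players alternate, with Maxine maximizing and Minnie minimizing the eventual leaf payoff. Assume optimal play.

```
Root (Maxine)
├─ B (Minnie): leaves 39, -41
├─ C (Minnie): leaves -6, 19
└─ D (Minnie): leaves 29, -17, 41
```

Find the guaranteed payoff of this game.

B (Minnie): min(39, -41) = -41
C (Minnie): min(-6, 19) = -6
D (Minnie): min(29, -17, 41) = -17
Root (Maxine): max(-41, -6, -17) = -6

-6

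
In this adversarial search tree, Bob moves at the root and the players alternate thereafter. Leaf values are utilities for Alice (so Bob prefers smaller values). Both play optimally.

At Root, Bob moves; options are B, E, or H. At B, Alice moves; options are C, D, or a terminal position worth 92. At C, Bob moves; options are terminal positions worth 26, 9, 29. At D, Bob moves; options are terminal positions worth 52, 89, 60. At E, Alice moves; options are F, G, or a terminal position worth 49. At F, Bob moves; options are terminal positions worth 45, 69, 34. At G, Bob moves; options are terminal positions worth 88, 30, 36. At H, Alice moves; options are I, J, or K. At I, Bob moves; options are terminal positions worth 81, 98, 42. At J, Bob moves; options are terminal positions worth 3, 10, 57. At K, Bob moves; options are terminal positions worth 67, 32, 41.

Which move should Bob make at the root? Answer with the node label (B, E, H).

H

C (Bob): min(26, 9, 29) = 9
D (Bob): min(52, 89, 60) = 52
B (Alice): max(9, 52, 92) = 92
F (Bob): min(45, 69, 34) = 34
G (Bob): min(88, 30, 36) = 30
E (Alice): max(34, 30, 49) = 49
I (Bob): min(81, 98, 42) = 42
J (Bob): min(3, 10, 57) = 3
K (Bob): min(67, 32, 41) = 32
H (Alice): max(42, 3, 32) = 42
Root (Bob): min(92, 49, 42) = 42
Bob picks the child with the lowest value: H (value 42).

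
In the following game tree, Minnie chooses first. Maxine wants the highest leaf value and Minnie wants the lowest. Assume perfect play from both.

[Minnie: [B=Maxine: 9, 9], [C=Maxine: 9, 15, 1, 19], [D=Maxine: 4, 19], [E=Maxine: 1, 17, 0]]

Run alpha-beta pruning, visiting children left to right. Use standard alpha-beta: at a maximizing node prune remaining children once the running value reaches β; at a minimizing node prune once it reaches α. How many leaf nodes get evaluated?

B [α=-∞,β=+∞]: v=9
C [α=-∞,β=9]: v=9 after child 1 ≥ β → β-cutoff, skip 3
D [α=-∞,β=9]: v=19
E [α=-∞,β=9]: v=17 after child 2 ≥ β → β-cutoff, skip 1
Root [α=-∞,β=+∞]: v=9
Leaves evaluated: 7 of 11.

7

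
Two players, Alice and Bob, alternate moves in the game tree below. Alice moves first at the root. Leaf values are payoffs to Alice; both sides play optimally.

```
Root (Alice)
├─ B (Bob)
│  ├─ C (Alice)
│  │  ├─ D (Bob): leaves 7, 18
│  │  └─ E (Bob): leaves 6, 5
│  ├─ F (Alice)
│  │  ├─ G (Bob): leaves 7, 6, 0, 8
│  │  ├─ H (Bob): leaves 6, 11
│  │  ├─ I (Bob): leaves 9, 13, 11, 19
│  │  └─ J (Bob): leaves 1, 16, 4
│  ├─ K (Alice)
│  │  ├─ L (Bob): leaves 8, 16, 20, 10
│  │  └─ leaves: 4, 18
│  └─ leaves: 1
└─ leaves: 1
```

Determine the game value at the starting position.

1

D (Bob): min(7, 18) = 7
E (Bob): min(6, 5) = 5
C (Alice): max(7, 5) = 7
G (Bob): min(7, 6, 0, 8) = 0
H (Bob): min(6, 11) = 6
I (Bob): min(9, 13, 11, 19) = 9
J (Bob): min(1, 16, 4) = 1
F (Alice): max(0, 6, 9, 1) = 9
L (Bob): min(8, 16, 20, 10) = 8
K (Alice): max(8, 4, 18) = 18
B (Bob): min(7, 9, 18, 1) = 1
Root (Alice): max(1, 1) = 1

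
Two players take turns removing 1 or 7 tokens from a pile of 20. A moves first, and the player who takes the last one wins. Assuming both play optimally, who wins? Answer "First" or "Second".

i:   0  1  2  3  4  5  6  7  8  9 10 11 12 13 14 15 16 17 18 19 20
     L  W  L  W  L  W  L  W  L  W  L  W  L  W  L  W  L  W  L  W  L
Position 20 is L, so the second player wins.

Second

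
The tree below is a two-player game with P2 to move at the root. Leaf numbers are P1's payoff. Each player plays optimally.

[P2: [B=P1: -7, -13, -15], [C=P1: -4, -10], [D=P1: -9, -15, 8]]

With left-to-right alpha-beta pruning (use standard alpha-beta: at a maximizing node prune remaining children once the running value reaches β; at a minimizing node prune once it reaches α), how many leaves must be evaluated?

7

B [α=-∞,β=+∞]: v=-7
C [α=-∞,β=-7]: v=-4 after child 1 ≥ β → β-cutoff, skip 1
D [α=-∞,β=-7]: v=8
Root [α=-∞,β=+∞]: v=-7
Leaves evaluated: 7 of 8.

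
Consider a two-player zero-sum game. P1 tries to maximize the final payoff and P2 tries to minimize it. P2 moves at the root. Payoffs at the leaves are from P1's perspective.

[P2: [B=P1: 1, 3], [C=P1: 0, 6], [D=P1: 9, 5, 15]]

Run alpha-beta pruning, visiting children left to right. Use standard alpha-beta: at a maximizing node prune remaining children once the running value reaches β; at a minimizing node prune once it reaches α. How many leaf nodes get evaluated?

5

B [α=-∞,β=+∞]: v=3
C [α=-∞,β=3]: v=6
D [α=-∞,β=3]: v=9 after child 1 ≥ β → β-cutoff, skip 2
Root [α=-∞,β=+∞]: v=3
Leaves evaluated: 5 of 7.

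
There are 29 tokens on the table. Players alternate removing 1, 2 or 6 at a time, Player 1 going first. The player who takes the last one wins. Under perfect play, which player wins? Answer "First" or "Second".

W/L table (W = player to move can force a win):
i:   0  1  2  3  4  5  6  7  8  9 10 11 12 13 14 15 16 17 18 19 20 21 22 23 24 25 26 27 28 29
     L  W  W  L  W  W  W  L  W  W  L  W  W  W  L  W  W  L  W  W  W  L  W  W  L  W  W  W  L  W
Position 29 is W, so the first player wins.

First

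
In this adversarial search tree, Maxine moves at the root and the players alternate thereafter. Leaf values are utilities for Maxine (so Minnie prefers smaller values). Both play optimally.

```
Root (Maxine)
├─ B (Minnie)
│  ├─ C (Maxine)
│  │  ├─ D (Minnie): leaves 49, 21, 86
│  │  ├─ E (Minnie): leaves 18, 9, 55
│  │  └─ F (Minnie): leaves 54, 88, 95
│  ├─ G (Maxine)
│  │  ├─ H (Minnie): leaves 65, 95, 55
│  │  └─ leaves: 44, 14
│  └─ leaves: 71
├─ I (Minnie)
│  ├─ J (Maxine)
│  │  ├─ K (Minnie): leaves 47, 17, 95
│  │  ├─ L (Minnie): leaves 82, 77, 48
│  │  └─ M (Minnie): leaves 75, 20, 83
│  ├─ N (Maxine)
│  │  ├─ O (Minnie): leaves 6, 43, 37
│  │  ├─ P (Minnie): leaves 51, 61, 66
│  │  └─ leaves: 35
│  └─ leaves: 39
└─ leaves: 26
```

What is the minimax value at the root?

54

D (Minnie): min(49, 21, 86) = 21
E (Minnie): min(18, 9, 55) = 9
F (Minnie): min(54, 88, 95) = 54
C (Maxine): max(21, 9, 54) = 54
H (Minnie): min(65, 95, 55) = 55
G (Maxine): max(55, 44, 14) = 55
B (Minnie): min(54, 55, 71) = 54
K (Minnie): min(47, 17, 95) = 17
L (Minnie): min(82, 77, 48) = 48
M (Minnie): min(75, 20, 83) = 20
J (Maxine): max(17, 48, 20) = 48
O (Minnie): min(6, 43, 37) = 6
P (Minnie): min(51, 61, 66) = 51
N (Maxine): max(6, 51, 35) = 51
I (Minnie): min(48, 51, 39) = 39
Root (Maxine): max(54, 39, 26) = 54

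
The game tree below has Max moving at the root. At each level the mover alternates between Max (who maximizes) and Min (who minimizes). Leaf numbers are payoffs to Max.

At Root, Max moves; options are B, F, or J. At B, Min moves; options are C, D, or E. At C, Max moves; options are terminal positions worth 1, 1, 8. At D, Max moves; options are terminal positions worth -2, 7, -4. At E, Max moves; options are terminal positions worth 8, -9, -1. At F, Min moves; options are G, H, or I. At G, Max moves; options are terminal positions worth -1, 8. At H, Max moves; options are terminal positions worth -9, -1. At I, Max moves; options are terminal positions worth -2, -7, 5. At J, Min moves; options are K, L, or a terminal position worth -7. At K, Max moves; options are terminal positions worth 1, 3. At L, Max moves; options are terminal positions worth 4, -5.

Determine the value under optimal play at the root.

C (Max): max(1, 1, 8) = 8
D (Max): max(-2, 7, -4) = 7
E (Max): max(8, -9, -1) = 8
B (Min): min(8, 7, 8) = 7
G (Max): max(-1, 8) = 8
H (Max): max(-9, -1) = -1
I (Max): max(-2, -7, 5) = 5
F (Min): min(8, -1, 5) = -1
K (Max): max(1, 3) = 3
L (Max): max(4, -5) = 4
J (Min): min(3, 4, -7) = -7
Root (Max): max(7, -1, -7) = 7

7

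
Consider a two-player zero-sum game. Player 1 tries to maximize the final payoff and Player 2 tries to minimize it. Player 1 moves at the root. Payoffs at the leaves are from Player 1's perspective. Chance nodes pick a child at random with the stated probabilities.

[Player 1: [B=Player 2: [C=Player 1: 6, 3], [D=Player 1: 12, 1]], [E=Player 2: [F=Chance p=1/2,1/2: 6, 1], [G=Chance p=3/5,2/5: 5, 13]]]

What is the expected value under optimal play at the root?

C (Player 1): max(6, 3) = 6
D (Player 1): max(12, 1) = 12
B (Player 2): min(6, 12) = 6
F (Chance): 1/2·6 + 1/2·1 = 3.5
G (Chance): 3/5·5 + 2/5·13 = 8.2
E (Player 2): min(3.5, 8.2) = 3.5
Root (Player 1): max(6, 3.5) = 6

6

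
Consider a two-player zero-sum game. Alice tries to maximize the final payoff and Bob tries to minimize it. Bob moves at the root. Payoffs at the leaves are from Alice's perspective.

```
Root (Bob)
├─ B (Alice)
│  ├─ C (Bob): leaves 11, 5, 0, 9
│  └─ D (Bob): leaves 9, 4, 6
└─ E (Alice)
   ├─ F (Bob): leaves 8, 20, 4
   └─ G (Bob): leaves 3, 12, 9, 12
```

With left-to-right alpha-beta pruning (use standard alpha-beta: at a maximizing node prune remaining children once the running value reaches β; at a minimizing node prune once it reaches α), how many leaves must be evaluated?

C [α=-∞,β=+∞]: v=0
D [α=0,β=+∞]: v=4
B [α=-∞,β=+∞]: v=4
F [α=-∞,β=4]: v=4
E [α=-∞,β=4]: v=4 after child 1 ≥ β → β-cutoff, skip 1
Root [α=-∞,β=+∞]: v=4
Leaves evaluated: 10 of 14.

10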